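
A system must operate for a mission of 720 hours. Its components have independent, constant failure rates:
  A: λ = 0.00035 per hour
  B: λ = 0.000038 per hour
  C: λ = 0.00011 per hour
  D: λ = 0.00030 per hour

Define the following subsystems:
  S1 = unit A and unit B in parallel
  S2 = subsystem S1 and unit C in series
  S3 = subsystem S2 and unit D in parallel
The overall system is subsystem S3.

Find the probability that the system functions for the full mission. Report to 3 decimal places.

0.984

R(A) = exp(−0.00035 × 720) = 0.77724
R(B) = exp(−0.000038 × 720) = 0.97301
R(C) = exp(−0.00011 × 720) = 0.92386
R(D) = exp(−0.00030 × 720) = 0.80574
Parallel (A and B): 1 − (1 − 0.77724)(1 − 0.97301) = 0.99399
Series ([0.99399] and C): 0.99399 × 0.92386 = 0.91831
Parallel ([0.91831] and D): 1 − (1 − 0.91831)(1 − 0.80574) = 0.984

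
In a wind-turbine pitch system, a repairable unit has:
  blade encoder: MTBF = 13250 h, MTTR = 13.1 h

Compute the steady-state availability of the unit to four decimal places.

A(blade encoder) = MTBF/(MTBF+MTTR) = 13250/(13250+13.1) = 0.9990

0.9990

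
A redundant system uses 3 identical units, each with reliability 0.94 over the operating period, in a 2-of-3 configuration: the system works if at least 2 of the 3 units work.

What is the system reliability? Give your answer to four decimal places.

R = Σ_{i=2}^{3} C(3,i) p^i (1−p)^{3−i} with p = 0.94
C(3,2)·0.94^2·0.06^1 = 0.159048
C(3,3)·0.94^3·0.06^0 = 0.830584
Sum = 0.9896

0.9896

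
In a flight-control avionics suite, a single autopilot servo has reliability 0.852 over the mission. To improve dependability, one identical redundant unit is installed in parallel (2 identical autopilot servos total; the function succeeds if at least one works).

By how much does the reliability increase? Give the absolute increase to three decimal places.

R_before = 0.852
R_after = 1 − (1 − 0.852)^2 = 0.978
ΔR = 0.978 − 0.852 = 0.126

0.126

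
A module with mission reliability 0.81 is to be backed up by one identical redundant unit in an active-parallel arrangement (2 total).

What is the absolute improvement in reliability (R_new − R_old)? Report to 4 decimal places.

0.1539

R_before = 0.81
R_after = 1 − (1 − 0.81)^2 = 0.9639
ΔR = 0.9639 − 0.81 = 0.1539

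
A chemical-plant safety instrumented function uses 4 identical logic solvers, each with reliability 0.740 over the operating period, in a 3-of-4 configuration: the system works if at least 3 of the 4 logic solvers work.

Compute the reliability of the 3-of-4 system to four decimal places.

0.7213

R = Σ_{i=3}^{4} C(4,i) p^i (1−p)^{4−i} with p = 0.740
C(4,3)·0.740^3·0.260^1 = 0.421433
C(4,4)·0.740^4·0.260^0 = 0.299866
Sum = 0.7213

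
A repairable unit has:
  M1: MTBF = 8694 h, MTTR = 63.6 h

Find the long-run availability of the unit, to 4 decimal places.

0.9927

A(M1) = MTBF/(MTBF+MTTR) = 8694/(8694+63.6) = 0.9927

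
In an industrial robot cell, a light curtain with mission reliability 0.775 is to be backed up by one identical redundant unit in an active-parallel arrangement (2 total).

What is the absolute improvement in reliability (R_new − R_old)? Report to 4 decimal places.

R_before = 0.775
R_after = 1 − (1 − 0.775)^2 = 0.9494
ΔR = 0.9494 − 0.775 = 0.1744

0.1744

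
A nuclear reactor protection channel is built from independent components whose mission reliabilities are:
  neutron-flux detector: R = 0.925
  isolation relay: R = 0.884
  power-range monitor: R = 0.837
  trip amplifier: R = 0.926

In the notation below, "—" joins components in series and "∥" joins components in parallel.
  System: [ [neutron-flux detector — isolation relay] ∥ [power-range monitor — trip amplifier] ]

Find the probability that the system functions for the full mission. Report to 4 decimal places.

0.9590

Series (neutron-flux detector and isolation relay): 0.925000 × 0.884000 = 0.817700
Series (power-range monitor and trip amplifier): 0.837000 × 0.926000 = 0.775062
Parallel ([0.817700] and [0.775062]): 1 − (1 − 0.817700)(1 − 0.775062) = 0.9590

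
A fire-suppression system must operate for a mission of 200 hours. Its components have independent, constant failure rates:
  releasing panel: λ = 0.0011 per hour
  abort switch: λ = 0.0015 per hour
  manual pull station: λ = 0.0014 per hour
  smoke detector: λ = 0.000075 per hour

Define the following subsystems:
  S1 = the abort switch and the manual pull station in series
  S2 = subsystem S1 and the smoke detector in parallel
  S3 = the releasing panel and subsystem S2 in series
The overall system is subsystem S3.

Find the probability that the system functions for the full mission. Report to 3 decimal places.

0.797

R(releasing panel) = exp(−0.0011 × 200) = 0.80252
R(abort switch) = exp(−0.0015 × 200) = 0.74082
R(manual pull station) = exp(−0.0014 × 200) = 0.75578
R(smoke detector) = exp(−0.000075 × 200) = 0.98511
Series (abort switch and manual pull station): 0.74082 × 0.75578 = 0.55990
Parallel ([0.55990] and smoke detector): 1 − (1 − 0.55990)(1 − 0.98511) = 0.99345
Series (releasing panel and [0.99345]): 0.80252 × 0.99345 = 0.797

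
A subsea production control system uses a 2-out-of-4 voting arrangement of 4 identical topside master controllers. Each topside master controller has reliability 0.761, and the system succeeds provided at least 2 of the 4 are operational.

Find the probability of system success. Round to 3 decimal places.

R = Σ_{i=2}^{4} C(4,i) p^i (1−p)^{4−i} with p = 0.761
C(4,2)·0.761^2·0.239^2 = 0.19848
C(4,3)·0.761^3·0.239^1 = 0.42132
C(4,4)·0.761^4·0.239^0 = 0.33538
Sum = 0.955

0.955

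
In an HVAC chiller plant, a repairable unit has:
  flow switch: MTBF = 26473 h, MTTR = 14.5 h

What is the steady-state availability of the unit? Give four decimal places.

0.9995

A(flow switch) = MTBF/(MTBF+MTTR) = 26473/(26473+14.5) = 0.9995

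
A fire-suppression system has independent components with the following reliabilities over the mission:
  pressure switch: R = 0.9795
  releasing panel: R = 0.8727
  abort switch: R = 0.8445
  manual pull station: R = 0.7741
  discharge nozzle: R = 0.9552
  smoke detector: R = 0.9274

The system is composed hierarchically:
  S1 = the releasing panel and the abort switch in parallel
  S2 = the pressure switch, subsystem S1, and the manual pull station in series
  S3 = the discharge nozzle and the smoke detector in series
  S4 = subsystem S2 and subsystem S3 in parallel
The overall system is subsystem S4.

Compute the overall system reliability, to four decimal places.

0.9707

Parallel (releasing panel and abort switch): 1 − (1 − 0.872700)(1 − 0.844500) = 0.980205
Series (pressure switch, [0.980205], and manual pull station): 0.979500 × 0.980205 × 0.774100 = 0.743222
Series (discharge nozzle and smoke detector): 0.955200 × 0.927400 = 0.885852
Parallel ([0.743222] and [0.885852]): 1 − (1 − 0.743222)(1 − 0.885852) = 0.9707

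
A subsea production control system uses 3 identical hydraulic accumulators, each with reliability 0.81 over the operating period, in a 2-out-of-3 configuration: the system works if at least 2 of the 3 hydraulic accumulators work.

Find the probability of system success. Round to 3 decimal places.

0.905

R = Σ_{i=2}^{3} C(3,i) p^i (1−p)^{3−i} with p = 0.81
C(3,2)·0.81^2·0.19^1 = 0.37398
C(3,3)·0.81^3·0.19^0 = 0.53144
Sum = 0.905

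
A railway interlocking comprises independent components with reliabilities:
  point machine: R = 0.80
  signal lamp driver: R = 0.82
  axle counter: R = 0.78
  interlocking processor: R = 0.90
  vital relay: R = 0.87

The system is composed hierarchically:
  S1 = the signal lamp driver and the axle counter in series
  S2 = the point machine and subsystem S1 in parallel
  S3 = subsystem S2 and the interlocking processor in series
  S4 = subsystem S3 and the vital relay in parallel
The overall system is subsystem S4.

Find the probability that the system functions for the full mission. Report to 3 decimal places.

Series (signal lamp driver and axle counter): 0.82000 × 0.78000 = 0.63960
Parallel (point machine and [0.63960]): 1 − (1 − 0.80000)(1 − 0.63960) = 0.92792
Series ([0.92792] and interlocking processor): 0.92792 × 0.90000 = 0.83513
Parallel ([0.83513] and vital relay): 1 − (1 − 0.83513)(1 − 0.87000) = 0.979

0.979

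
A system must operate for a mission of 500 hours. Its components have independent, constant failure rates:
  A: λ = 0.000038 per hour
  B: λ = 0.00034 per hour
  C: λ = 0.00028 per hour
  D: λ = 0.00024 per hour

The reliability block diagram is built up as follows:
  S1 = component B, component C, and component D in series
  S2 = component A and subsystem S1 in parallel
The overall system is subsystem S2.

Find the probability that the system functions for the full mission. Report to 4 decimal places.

R(A) = exp(−0.000038 × 500) = 0.981179
R(B) = exp(−0.00034 × 500) = 0.843665
R(C) = exp(−0.00028 × 500) = 0.869358
R(D) = exp(−0.00024 × 500) = 0.886920
Series (B, C, and D): 0.843665 × 0.869358 × 0.886920 = 0.650509
Parallel (A and [0.650509]): 1 − (1 − 0.981179)(1 − 0.650509) = 0.9934

0.9934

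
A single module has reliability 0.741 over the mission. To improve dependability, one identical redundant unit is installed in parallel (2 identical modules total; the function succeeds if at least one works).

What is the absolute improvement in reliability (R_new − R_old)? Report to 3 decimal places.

0.192

R_before = 0.741
R_after = 1 − (1 − 0.741)^2 = 0.933
ΔR = 0.933 − 0.741 = 0.192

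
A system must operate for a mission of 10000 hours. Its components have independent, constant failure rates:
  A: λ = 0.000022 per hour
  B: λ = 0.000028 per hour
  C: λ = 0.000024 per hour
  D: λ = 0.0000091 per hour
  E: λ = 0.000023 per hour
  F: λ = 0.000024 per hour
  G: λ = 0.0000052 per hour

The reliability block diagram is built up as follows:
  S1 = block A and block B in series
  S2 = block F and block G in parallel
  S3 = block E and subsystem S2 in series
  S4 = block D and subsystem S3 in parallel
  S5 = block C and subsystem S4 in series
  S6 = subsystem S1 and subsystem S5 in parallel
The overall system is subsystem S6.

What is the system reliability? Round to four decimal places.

0.9103

R(A) = exp(−0.000022 × 10000) = 0.802519
R(B) = exp(−0.000028 × 10000) = 0.755784
R(C) = exp(−0.000024 × 10000) = 0.786628
R(D) = exp(−0.0000091 × 10000) = 0.913018
R(E) = exp(−0.000023 × 10000) = 0.794534
R(F) = exp(−0.000024 × 10000) = 0.786628
R(G) = exp(−0.0000052 × 10000) = 0.949329
Series (A and B): 0.802519 × 0.755784 = 0.606531
Parallel (F and G): 1 − (1 − 0.786628)(1 − 0.949329) = 0.989188
Series (E and [0.989188]): 0.794534 × 0.989188 = 0.785943
Parallel (D and [0.785943]): 1 − (1 − 0.913018)(1 − 0.785943) = 0.981381
Series (C and [0.981381]): 0.786628 × 0.981381 = 0.771982
Parallel ([0.606531] and [0.771982]): 1 − (1 − 0.606531)(1 − 0.771982) = 0.9103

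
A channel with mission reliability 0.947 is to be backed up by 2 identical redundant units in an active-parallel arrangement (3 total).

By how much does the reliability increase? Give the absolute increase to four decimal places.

0.0529

R_before = 0.947
R_after = 1 − (1 − 0.947)^3 = 0.9999
ΔR = 0.9999 − 0.947 = 0.0529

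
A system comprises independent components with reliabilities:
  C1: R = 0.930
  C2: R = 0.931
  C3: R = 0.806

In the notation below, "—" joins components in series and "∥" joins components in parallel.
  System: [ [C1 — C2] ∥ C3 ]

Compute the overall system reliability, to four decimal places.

0.9740

Series (C1 and C2): 0.930000 × 0.931000 = 0.865830
Parallel ([0.865830] and C3): 1 − (1 − 0.865830)(1 − 0.806000) = 0.9740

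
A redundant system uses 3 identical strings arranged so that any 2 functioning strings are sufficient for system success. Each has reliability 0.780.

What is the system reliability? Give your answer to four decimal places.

0.8761

R = Σ_{i=2}^{3} C(3,i) p^i (1−p)^{3−i} with p = 0.780
C(3,2)·0.780^2·0.220^1 = 0.401544
C(3,3)·0.780^3·0.220^0 = 0.474552
Sum = 0.8761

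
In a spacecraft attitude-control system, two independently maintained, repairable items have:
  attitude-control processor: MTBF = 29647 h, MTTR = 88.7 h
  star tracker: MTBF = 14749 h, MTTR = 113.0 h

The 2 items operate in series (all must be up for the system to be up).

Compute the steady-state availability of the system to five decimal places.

A(attitude-control processor) = MTBF/(MTBF+MTTR) = 29647/(29647+88.7) = 0.997017
A(star tracker) = MTBF/(MTBF+MTTR) = 14749/(14749+113.0) = 0.992397
Series availability: 0.997017 × 0.992397 = 0.98944

0.98944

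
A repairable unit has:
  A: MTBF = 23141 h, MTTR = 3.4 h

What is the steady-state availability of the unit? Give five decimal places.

0.99985

A(A) = MTBF/(MTBF+MTTR) = 23141/(23141+3.4) = 0.99985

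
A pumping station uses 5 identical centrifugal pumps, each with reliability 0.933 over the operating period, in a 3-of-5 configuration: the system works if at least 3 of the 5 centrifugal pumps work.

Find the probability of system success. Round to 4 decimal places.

R = Σ_{i=3}^{5} C(5,i) p^i (1−p)^{5−i} with p = 0.933
C(5,3)·0.933^3·0.067^2 = 0.036458
C(5,4)·0.933^4·0.067^1 = 0.253847
C(5,5)·0.933^5·0.067^0 = 0.706982
Sum = 0.9973

0.9973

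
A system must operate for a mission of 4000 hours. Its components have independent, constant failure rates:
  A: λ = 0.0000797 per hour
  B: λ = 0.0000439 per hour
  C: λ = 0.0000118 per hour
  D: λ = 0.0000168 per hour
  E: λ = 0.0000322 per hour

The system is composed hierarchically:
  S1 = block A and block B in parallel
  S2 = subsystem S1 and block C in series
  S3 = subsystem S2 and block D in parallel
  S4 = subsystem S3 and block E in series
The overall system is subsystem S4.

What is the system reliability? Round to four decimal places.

R(A) = exp(−0.0000797 × 4000) = 0.727021
R(B) = exp(−0.0000439 × 4000) = 0.838953
R(C) = exp(−0.0000118 × 4000) = 0.953897
R(D) = exp(−0.0000168 × 4000) = 0.935008
R(E) = exp(−0.0000322 × 4000) = 0.879150
Parallel (A and B): 1 − (1 − 0.727021)(1 − 0.838953) = 0.956038
Series ([0.956038] and C): 0.956038 × 0.953897 = 0.911962
Parallel ([0.911962] and D): 1 − (1 − 0.911962)(1 − 0.935008) = 0.994278
Series ([0.994278] and E): 0.994278 × 0.879150 = 0.8741

0.8741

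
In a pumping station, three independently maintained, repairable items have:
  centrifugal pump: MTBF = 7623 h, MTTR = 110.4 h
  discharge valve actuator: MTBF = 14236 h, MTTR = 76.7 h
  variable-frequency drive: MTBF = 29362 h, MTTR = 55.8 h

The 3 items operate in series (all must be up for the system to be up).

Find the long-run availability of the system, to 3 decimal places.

A(centrifugal pump) = MTBF/(MTBF+MTTR) = 7623/(7623+110.4) = 0.985724
A(discharge valve actuator) = MTBF/(MTBF+MTTR) = 14236/(14236+76.7) = 0.994641
A(variable-frequency drive) = MTBF/(MTBF+MTTR) = 29362/(29362+55.8) = 0.998103
Series availability: 0.985724 × 0.994641 × 0.998103 = 0.979

0.979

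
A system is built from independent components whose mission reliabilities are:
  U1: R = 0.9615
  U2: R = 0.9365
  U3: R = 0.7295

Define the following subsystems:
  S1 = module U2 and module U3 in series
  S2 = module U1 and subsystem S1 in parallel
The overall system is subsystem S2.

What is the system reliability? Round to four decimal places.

0.9878

Series (U2 and U3): 0.936500 × 0.729500 = 0.683177
Parallel (U1 and [0.683177]): 1 − (1 − 0.961500)(1 − 0.683177) = 0.9878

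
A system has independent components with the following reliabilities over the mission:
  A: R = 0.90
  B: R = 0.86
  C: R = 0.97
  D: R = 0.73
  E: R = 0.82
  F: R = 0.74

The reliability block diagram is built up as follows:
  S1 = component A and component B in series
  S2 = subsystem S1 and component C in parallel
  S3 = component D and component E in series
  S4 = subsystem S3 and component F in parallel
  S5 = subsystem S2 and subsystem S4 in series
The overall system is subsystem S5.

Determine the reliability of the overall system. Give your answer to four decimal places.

0.8896

Series (A and B): 0.900000 × 0.860000 = 0.774000
Parallel ([0.774000] and C): 1 − (1 − 0.774000)(1 − 0.970000) = 0.993220
Series (D and E): 0.730000 × 0.820000 = 0.598600
Parallel ([0.598600] and F): 1 − (1 − 0.598600)(1 − 0.740000) = 0.895636
Series ([0.993220] and [0.895636]): 0.993220 × 0.895636 = 0.8896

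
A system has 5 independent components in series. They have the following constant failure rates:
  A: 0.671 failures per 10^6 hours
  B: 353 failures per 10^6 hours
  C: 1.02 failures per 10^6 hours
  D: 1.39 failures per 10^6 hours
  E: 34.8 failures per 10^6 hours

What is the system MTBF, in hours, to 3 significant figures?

Series of exponential components: λ_sys = Σ λ_i
λ_sys = 0.000000671 + 0.000353 + 0.00000102 + 0.00000139 + 0.0000348 = 3.9088e-04 /h
MTBF = 1 / λ_sys = 2560 h

2560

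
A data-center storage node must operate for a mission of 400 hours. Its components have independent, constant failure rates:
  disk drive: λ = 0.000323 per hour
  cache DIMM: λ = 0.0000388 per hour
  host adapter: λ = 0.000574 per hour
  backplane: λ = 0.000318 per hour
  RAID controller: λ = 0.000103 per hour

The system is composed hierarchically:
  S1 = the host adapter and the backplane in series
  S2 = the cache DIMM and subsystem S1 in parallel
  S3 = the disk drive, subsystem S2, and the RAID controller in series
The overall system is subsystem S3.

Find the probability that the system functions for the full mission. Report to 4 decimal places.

0.8394

R(disk drive) = exp(−0.000323 × 400) = 0.878798
R(cache DIMM) = exp(−0.0000388 × 400) = 0.984600
R(host adapter) = exp(−0.000574 × 400) = 0.794851
R(backplane) = exp(−0.000318 × 400) = 0.880558
R(RAID controller) = exp(−0.000103 × 400) = 0.959637
Series (host adapter and backplane): 0.794851 × 0.880558 = 0.699912
Parallel (cache DIMM and [0.699912]): 1 − (1 − 0.984600)(1 − 0.699912) = 0.995379
Series (disk drive, [0.995379], and RAID controller): 0.878798 × 0.995379 × 0.959637 = 0.8394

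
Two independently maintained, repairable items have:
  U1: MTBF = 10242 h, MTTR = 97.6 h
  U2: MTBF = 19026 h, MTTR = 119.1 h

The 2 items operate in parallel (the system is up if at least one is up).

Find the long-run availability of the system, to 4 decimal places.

A(U1) = MTBF/(MTBF+MTTR) = 10242/(10242+97.6) = 0.990561
A(U2) = MTBF/(MTBF+MTTR) = 19026/(19026+119.1) = 0.993779
Parallel availability: 1 − (1 − 0.990561)(1 − 0.993779) = 0.9999

0.9999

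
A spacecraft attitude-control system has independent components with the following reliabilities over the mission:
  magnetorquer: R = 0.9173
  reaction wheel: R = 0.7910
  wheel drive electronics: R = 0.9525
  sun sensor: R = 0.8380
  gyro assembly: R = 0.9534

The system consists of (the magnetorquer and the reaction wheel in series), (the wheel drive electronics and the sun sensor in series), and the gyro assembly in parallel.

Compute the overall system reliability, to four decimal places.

Series (magnetorquer and reaction wheel): 0.917300 × 0.791000 = 0.725584
Series (wheel drive electronics and sun sensor): 0.952500 × 0.838000 = 0.798195
Parallel ([0.725584], [0.798195], and gyro assembly): 1 − (1 − 0.725584)(1 − 0.798195)(1 − 0.953400) = 0.9974

0.9974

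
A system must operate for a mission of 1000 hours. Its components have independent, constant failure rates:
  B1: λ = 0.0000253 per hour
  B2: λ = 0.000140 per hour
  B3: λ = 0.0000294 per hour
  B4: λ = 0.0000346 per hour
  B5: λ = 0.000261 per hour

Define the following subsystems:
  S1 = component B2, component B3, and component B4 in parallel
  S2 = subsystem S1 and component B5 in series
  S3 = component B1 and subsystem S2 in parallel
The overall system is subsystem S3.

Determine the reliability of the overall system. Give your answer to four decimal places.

R(B1) = exp(−0.0000253 × 1000) = 0.975017
R(B2) = exp(−0.000140 × 1000) = 0.869358
R(B3) = exp(−0.0000294 × 1000) = 0.971028
R(B4) = exp(−0.0000346 × 1000) = 0.965992
R(B5) = exp(−0.000261 × 1000) = 0.770281
Parallel (B2, B3, and B4): 1 − (1 − 0.869358)(1 − 0.971028)(1 − 0.965992) = 0.999871
Series ([0.999871] and B5): 0.999871 × 0.770281 = 0.770182
Parallel (B1 and [0.770182]): 1 − (1 − 0.975017)(1 − 0.770182) = 0.9943

0.9943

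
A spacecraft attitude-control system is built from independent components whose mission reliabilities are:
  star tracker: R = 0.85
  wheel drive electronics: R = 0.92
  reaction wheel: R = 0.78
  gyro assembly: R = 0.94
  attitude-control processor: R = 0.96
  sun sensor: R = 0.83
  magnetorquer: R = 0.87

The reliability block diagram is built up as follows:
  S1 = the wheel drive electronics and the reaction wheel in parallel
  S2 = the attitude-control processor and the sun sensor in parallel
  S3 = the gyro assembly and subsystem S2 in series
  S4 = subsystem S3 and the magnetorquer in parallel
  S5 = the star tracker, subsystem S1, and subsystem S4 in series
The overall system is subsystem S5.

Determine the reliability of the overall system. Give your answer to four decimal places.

Parallel (wheel drive electronics and reaction wheel): 1 − (1 − 0.920000)(1 − 0.780000) = 0.982400
Parallel (attitude-control processor and sun sensor): 1 − (1 − 0.960000)(1 − 0.830000) = 0.993200
Series (gyro assembly and [0.993200]): 0.940000 × 0.993200 = 0.933608
Parallel ([0.933608] and magnetorquer): 1 − (1 − 0.933608)(1 − 0.870000) = 0.991369
Series (star tracker, [0.982400], and [0.991369]): 0.850000 × 0.982400 × 0.991369 = 0.8278

0.8278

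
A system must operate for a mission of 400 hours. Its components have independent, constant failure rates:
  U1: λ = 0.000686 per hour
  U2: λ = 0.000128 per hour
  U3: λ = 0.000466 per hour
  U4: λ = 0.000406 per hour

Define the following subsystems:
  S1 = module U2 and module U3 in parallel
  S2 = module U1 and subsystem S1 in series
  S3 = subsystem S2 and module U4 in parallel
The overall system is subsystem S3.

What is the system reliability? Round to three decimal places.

0.963

R(U1) = exp(−0.000686 × 400) = 0.76003
R(U2) = exp(−0.000128 × 400) = 0.95009
R(U3) = exp(−0.000466 × 400) = 0.82994
R(U4) = exp(−0.000406 × 400) = 0.85010
Parallel (U2 and U3): 1 − (1 − 0.95009)(1 − 0.82994) = 0.99151
Series (U1 and [0.99151]): 0.76003 × 0.99151 = 0.75358
Parallel ([0.75358] and U4): 1 − (1 − 0.75358)(1 − 0.85010) = 0.963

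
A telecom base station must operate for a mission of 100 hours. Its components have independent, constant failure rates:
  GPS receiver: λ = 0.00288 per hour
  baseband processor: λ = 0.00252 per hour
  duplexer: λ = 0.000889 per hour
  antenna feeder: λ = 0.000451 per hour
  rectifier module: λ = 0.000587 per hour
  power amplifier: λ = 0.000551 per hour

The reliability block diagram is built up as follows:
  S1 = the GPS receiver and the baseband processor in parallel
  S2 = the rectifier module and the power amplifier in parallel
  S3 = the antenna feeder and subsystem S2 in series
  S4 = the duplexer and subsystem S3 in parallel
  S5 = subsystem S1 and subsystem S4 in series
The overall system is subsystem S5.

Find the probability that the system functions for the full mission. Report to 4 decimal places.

0.9405

R(GPS receiver) = exp(−0.00288 × 100) = 0.749762
R(baseband processor) = exp(−0.00252 × 100) = 0.777245
R(duplexer) = exp(−0.000889 × 100) = 0.914937
R(antenna feeder) = exp(−0.000451 × 100) = 0.955902
R(rectifier module) = exp(−0.000587 × 100) = 0.942990
R(power amplifier) = exp(−0.000551 × 100) = 0.946391
Parallel (GPS receiver and baseband processor): 1 − (1 − 0.749762)(1 − 0.777245) = 0.944258
Parallel (rectifier module and power amplifier): 1 − (1 − 0.942990)(1 − 0.946391) = 0.996944
Series (antenna feeder and [0.996944]): 0.955902 × 0.996944 = 0.952981
Parallel (duplexer and [0.952981]): 1 − (1 − 0.914937)(1 − 0.952981) = 0.996000
Series ([0.944258] and [0.996000]): 0.944258 × 0.996000 = 0.9405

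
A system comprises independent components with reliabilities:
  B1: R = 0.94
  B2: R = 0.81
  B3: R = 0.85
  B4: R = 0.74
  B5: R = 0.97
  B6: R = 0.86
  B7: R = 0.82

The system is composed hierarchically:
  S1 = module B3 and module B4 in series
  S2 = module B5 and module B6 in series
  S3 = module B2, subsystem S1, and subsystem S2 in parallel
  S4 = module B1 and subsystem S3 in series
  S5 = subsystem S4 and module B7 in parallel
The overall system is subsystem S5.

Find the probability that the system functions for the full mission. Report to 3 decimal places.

0.987

Series (B3 and B4): 0.85000 × 0.74000 = 0.62900
Series (B5 and B6): 0.97000 × 0.86000 = 0.83420
Parallel (B2, [0.62900], and [0.83420]): 1 − (1 − 0.81000)(1 − 0.62900)(1 − 0.83420) = 0.98831
Series (B1 and [0.98831]): 0.94000 × 0.98831 = 0.92901
Parallel ([0.92901] and B7): 1 − (1 − 0.92901)(1 − 0.82000) = 0.987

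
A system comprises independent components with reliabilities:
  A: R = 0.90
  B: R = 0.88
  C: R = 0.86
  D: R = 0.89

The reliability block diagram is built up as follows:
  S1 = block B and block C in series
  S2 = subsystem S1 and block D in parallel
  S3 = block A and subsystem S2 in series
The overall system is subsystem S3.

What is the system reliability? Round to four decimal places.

0.8759

Series (B and C): 0.880000 × 0.860000 = 0.756800
Parallel ([0.756800] and D): 1 − (1 − 0.756800)(1 − 0.890000) = 0.973248
Series (A and [0.973248]): 0.900000 × 0.973248 = 0.8759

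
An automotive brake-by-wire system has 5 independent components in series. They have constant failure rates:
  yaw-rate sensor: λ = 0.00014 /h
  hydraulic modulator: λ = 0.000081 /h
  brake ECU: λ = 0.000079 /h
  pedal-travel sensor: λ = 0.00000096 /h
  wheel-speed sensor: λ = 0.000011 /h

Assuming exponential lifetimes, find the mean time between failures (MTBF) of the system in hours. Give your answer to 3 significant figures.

Series of exponential components: λ_sys = Σ λ_i
λ_sys = 0.00014 + 0.000081 + 0.000079 + 0.00000096 + 0.000011 = 3.1196e-04 /h
MTBF = 1 / λ_sys = 3210 h

3210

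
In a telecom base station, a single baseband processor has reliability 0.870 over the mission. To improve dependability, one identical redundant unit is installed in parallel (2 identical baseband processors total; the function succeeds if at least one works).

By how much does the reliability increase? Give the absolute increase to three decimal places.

0.113

R_before = 0.870
R_after = 1 − (1 − 0.870)^2 = 0.983
ΔR = 0.983 − 0.870 = 0.113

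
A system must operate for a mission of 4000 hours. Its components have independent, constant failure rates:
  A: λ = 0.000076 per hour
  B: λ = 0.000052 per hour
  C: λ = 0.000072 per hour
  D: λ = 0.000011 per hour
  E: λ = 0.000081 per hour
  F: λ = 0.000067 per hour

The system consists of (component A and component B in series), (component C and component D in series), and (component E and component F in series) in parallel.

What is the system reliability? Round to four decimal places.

0.9494

R(A) = exp(−0.000076 × 4000) = 0.737861
R(B) = exp(−0.000052 × 4000) = 0.812207
R(C) = exp(−0.000072 × 4000) = 0.749762
R(D) = exp(−0.000011 × 4000) = 0.956954
R(E) = exp(−0.000081 × 4000) = 0.723250
R(F) = exp(−0.000067 × 4000) = 0.764908
Series (A and B): 0.737861 × 0.812207 = 0.599296
Series (C and D): 0.749762 × 0.956954 = 0.717488
Series (E and F): 0.723250 × 0.764908 = 0.553220
Parallel ([0.599296], [0.717488], and [0.553220]): 1 − (1 − 0.599296)(1 − 0.717488)(1 − 0.553220) = 0.9494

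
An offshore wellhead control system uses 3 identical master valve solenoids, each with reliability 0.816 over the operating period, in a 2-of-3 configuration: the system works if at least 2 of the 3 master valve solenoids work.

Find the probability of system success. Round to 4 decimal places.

0.9109

R = Σ_{i=2}^{3} C(3,i) p^i (1−p)^{3−i} with p = 0.816
C(3,2)·0.816^2·0.184^1 = 0.367553
C(3,3)·0.816^3·0.184^0 = 0.543338
Sum = 0.9109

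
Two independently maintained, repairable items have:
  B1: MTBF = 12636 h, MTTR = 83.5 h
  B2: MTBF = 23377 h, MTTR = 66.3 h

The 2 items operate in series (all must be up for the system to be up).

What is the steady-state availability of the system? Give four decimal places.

A(B1) = MTBF/(MTBF+MTTR) = 12636/(12636+83.5) = 0.993435
A(B2) = MTBF/(MTBF+MTTR) = 23377/(23377+66.3) = 0.997172
Series availability: 0.993435 × 0.997172 = 0.9906

0.9906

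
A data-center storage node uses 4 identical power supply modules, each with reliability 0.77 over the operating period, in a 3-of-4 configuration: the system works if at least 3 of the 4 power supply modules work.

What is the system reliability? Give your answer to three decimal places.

0.772

R = Σ_{i=3}^{4} C(4,i) p^i (1−p)^{4−i} with p = 0.77
C(4,3)·0.77^3·0.23^1 = 0.42001
C(4,4)·0.77^4·0.23^0 = 0.35153
Sum = 0.772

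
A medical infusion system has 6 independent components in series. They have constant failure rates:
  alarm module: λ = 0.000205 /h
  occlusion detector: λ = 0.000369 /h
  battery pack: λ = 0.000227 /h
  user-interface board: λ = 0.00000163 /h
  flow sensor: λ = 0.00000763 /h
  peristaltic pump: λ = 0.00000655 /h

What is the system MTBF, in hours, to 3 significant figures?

1220

Series of exponential components: λ_sys = Σ λ_i
λ_sys = 0.000205 + 0.000369 + 0.000227 + 0.00000163 + 0.00000763 + 0.00000655 = 8.1681e-04 /h
MTBF = 1 / λ_sys = 1220 h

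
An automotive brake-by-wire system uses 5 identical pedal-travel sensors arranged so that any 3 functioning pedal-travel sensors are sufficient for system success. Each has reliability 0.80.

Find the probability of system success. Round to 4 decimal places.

0.9421

R = Σ_{i=3}^{5} C(5,i) p^i (1−p)^{5−i} with p = 0.80
C(5,3)·0.80^3·0.20^2 = 0.204800
C(5,4)·0.80^4·0.20^1 = 0.409600
C(5,5)·0.80^5·0.20^0 = 0.327680
Sum = 0.9421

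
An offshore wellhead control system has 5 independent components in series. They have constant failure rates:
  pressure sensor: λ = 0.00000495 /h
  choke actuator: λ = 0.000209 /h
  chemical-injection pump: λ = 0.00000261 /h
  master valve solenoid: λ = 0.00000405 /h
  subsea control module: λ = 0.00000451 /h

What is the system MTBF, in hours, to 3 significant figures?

Series of exponential components: λ_sys = Σ λ_i
λ_sys = 0.00000495 + 0.000209 + 0.00000261 + 0.00000405 + 0.00000451 = 2.2512e-04 /h
MTBF = 1 / λ_sys = 4440 h

4440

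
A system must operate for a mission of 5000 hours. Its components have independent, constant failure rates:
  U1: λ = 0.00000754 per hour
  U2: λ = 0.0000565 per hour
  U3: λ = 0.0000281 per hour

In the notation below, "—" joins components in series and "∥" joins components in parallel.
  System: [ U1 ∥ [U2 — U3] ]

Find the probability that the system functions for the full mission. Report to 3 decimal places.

R(U1) = exp(−0.00000754 × 5000) = 0.96300
R(U2) = exp(−0.0000565 × 5000) = 0.75390
R(U3) = exp(−0.0000281 × 5000) = 0.86892
Series (U2 and U3): 0.75390 × 0.86892 = 0.65508
Parallel (U1 and [0.65508]): 1 − (1 − 0.96300)(1 − 0.65508) = 0.987

0.987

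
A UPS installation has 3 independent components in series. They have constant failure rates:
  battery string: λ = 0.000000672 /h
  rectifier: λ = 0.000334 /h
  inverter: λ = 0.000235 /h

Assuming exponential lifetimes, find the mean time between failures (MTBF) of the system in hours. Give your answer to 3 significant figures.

1760

Series of exponential components: λ_sys = Σ λ_i
λ_sys = 0.000000672 + 0.000334 + 0.000235 = 5.6967e-04 /h
MTBF = 1 / λ_sys = 1760 h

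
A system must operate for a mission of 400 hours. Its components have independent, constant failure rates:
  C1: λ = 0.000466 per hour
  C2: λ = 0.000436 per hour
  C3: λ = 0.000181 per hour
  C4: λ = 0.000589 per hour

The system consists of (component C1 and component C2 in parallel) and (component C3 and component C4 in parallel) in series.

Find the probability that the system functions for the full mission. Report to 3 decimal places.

R(C1) = exp(−0.000466 × 400) = 0.82994
R(C2) = exp(−0.000436 × 400) = 0.83996
R(C3) = exp(−0.000181 × 400) = 0.93016
R(C4) = exp(−0.000589 × 400) = 0.79010
Parallel (C1 and C2): 1 − (1 − 0.82994)(1 − 0.83996) = 0.97278
Parallel (C3 and C4): 1 − (1 − 0.93016)(1 − 0.79010) = 0.98534
Series ([0.97278] and [0.98534]): 0.97278 × 0.98534 = 0.959

0.959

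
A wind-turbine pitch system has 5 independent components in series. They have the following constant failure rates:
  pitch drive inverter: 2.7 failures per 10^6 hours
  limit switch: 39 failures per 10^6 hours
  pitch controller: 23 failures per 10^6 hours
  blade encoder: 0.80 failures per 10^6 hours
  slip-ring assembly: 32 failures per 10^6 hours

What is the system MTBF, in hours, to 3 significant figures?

10300

Series of exponential components: λ_sys = Σ λ_i
λ_sys = 0.0000027 + 0.000039 + 0.000023 + 0.00000080 + 0.000032 = 9.7500e-05 /h
MTBF = 1 / λ_sys = 10300 h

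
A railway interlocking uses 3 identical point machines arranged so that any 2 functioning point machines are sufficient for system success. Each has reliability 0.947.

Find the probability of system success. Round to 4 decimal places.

0.9919

R = Σ_{i=2}^{3} C(3,i) p^i (1−p)^{3−i} with p = 0.947
C(3,2)·0.947^2·0.053^1 = 0.142593
C(3,3)·0.947^3·0.053^0 = 0.849278
Sum = 0.9919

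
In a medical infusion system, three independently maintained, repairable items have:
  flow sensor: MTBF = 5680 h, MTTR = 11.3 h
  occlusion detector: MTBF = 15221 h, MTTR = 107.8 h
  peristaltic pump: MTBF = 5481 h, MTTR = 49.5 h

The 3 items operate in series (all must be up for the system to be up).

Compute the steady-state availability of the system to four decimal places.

0.9821

A(flow sensor) = MTBF/(MTBF+MTTR) = 5680/(5680+11.3) = 0.998015
A(occlusion detector) = MTBF/(MTBF+MTTR) = 15221/(15221+107.8) = 0.992967
A(peristaltic pump) = MTBF/(MTBF+MTTR) = 5481/(5481+49.5) = 0.991050
Series availability: 0.998015 × 0.992967 × 0.991050 = 0.9821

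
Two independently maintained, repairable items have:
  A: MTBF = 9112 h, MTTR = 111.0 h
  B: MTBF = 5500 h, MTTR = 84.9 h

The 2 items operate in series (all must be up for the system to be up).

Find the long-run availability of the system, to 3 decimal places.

A(A) = MTBF/(MTBF+MTTR) = 9112/(9112+111.0) = 0.987965
A(B) = MTBF/(MTBF+MTTR) = 5500/(5500+84.9) = 0.984798
Series availability: 0.987965 × 0.984798 = 0.973

0.973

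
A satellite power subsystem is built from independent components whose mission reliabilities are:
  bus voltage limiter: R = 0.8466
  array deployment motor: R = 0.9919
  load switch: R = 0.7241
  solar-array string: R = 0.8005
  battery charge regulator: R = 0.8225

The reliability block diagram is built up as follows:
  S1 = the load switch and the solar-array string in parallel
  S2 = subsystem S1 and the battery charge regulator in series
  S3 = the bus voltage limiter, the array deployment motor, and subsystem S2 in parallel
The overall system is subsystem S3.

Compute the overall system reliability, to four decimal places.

0.9997

Parallel (load switch and solar-array string): 1 − (1 − 0.724100)(1 − 0.800500) = 0.944958
Series ([0.944958] and battery charge regulator): 0.944958 × 0.822500 = 0.777228
Parallel (bus voltage limiter, array deployment motor, and [0.777228]): 1 − (1 − 0.846600)(1 − 0.991900)(1 − 0.777228) = 0.9997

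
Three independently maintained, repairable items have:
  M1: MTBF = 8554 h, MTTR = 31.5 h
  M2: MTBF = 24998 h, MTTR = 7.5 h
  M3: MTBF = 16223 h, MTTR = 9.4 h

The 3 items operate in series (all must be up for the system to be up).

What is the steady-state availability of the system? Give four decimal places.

0.9955

A(M1) = MTBF/(MTBF+MTTR) = 8554/(8554+31.5) = 0.996331
A(M2) = MTBF/(MTBF+MTTR) = 24998/(24998+7.5) = 0.999700
A(M3) = MTBF/(MTBF+MTTR) = 16223/(16223+9.4) = 0.999421
Series availability: 0.996331 × 0.999700 × 0.999421 = 0.9955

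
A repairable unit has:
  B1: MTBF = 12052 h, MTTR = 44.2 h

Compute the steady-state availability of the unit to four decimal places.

0.9963

A(B1) = MTBF/(MTBF+MTTR) = 12052/(12052+44.2) = 0.9963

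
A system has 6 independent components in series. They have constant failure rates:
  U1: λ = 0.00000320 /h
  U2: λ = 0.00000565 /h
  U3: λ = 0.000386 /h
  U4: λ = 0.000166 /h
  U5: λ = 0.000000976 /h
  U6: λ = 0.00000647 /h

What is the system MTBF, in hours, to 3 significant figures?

1760

Series of exponential components: λ_sys = Σ λ_i
λ_sys = 0.00000320 + 0.00000565 + 0.000386 + 0.000166 + 0.000000976 + 0.00000647 = 5.6830e-04 /h
MTBF = 1 / λ_sys = 1760 h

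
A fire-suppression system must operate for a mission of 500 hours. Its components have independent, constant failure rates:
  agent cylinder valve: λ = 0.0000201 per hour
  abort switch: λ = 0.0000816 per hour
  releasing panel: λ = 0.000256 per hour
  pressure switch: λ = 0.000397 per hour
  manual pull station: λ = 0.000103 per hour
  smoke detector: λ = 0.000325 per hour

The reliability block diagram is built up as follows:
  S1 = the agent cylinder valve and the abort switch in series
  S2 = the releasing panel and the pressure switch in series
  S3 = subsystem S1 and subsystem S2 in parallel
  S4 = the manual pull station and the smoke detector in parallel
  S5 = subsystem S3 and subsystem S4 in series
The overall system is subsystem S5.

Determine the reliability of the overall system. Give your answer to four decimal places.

R(agent cylinder valve) = exp(−0.0000201 × 500) = 0.990000
R(abort switch) = exp(−0.0000816 × 500) = 0.960021
R(releasing panel) = exp(−0.000256 × 500) = 0.879853
R(pressure switch) = exp(−0.000397 × 500) = 0.819960
R(manual pull station) = exp(−0.000103 × 500) = 0.949804
R(smoke detector) = exp(−0.000325 × 500) = 0.850016
Series (agent cylinder valve and abort switch): 0.990000 × 0.960021 = 0.950421
Series (releasing panel and pressure switch): 0.879853 × 0.819960 = 0.721444
Parallel ([0.950421] and [0.721444]): 1 − (1 − 0.950421)(1 − 0.721444) = 0.986189
Parallel (manual pull station and smoke detector): 1 − (1 − 0.949804)(1 − 0.850016) = 0.992471
Series ([0.986189] and [0.992471]): 0.986189 × 0.992471 = 0.9788

0.9788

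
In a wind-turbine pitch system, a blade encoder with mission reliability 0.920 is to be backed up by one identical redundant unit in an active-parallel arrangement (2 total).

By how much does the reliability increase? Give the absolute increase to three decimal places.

0.074

R_before = 0.920
R_after = 1 − (1 − 0.920)^2 = 0.994
ΔR = 0.994 − 0.920 = 0.074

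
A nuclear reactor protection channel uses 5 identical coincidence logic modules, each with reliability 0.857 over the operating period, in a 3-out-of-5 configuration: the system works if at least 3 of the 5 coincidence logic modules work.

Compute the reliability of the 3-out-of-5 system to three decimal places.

0.977

R = Σ_{i=3}^{5} C(5,i) p^i (1−p)^{5−i} with p = 0.857
C(5,3)·0.857^3·0.143^2 = 0.12871
C(5,4)·0.857^4·0.143^1 = 0.38568
C(5,5)·0.857^5·0.143^0 = 0.46228
Sum = 0.977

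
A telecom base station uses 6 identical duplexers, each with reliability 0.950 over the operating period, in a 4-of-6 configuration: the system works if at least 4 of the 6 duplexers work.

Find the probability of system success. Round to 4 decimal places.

R = Σ_{i=4}^{6} C(6,i) p^i (1−p)^{6−i} with p = 0.950
C(6,4)·0.950^4·0.050^2 = 0.030544
C(6,5)·0.950^5·0.050^1 = 0.232134
C(6,6)·0.950^6·0.050^0 = 0.735092
Sum = 0.9978

0.9978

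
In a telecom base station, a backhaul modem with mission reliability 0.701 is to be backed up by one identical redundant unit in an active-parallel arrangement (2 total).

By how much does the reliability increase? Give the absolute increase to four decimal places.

R_before = 0.701
R_after = 1 − (1 − 0.701)^2 = 0.9106
ΔR = 0.9106 − 0.701 = 0.2096

0.2096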